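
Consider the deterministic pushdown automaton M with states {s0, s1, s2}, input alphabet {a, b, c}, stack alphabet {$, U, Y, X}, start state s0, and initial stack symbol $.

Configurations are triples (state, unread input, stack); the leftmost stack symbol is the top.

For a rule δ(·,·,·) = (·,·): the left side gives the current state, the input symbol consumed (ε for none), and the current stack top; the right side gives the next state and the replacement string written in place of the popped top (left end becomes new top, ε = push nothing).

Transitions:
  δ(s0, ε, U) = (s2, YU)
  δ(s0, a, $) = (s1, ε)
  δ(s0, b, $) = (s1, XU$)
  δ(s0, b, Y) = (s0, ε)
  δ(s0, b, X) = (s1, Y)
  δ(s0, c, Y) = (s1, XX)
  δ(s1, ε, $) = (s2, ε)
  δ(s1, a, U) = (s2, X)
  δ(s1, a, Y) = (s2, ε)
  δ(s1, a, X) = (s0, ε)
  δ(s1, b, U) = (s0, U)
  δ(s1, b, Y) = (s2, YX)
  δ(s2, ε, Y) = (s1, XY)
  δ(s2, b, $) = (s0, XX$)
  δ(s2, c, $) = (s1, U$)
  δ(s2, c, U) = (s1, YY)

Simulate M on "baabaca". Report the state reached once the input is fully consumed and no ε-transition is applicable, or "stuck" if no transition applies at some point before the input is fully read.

s0

(s0, baabaca, $)
  read b, top $: go to s1, push XU$ → (s1, aabaca, XU$)
  read a, top X: go to s0, push ε → (s0, abaca, U$)
  ε-move, top U: go to s2, push YU → (s2, abaca, YU$)
  ε-move, top Y: go to s1, push XY → (s1, abaca, XYU$)
  read a, top X: go to s0, push ε → (s0, baca, YU$)
  read b, top Y: go to s0, push ε → (s0, aca, U$)
  ε-move, top U: go to s2, push YU → (s2, aca, YU$)
  ε-move, top Y: go to s1, push XY → (s1, aca, XYU$)
  read a, top X: go to s0, push ε → (s0, ca, YU$)
  read c, top Y: go to s1, push XX → (s1, a, XXU$)
  read a, top X: go to s0, push ε → (s0, ε, XU$)
All input consumed; M is in state s0.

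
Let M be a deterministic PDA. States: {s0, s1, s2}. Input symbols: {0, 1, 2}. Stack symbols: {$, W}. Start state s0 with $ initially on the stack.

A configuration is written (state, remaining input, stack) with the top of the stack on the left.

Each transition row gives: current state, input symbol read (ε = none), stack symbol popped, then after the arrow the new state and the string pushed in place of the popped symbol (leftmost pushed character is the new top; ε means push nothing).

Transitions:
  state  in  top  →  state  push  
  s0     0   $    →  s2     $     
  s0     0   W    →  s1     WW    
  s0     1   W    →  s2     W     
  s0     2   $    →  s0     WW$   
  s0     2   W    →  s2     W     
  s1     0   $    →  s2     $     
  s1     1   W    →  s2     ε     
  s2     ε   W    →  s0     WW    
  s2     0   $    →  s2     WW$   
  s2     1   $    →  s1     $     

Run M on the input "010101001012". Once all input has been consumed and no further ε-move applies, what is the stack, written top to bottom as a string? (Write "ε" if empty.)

WWWWWW$

(s0, 010101001012, $) ⊢ (s2, 10101001012, $) ⊢ (s1, 0101001012, $) ⊢ (s2, 101001012, $) ⊢ (s1, 01001012, $) ⊢ (s2, 1001012, $) ⊢ (s1, 001012, $) ⊢ (s2, 01012, $) ⊢ (s2, 1012, WW$) ⊢ (s0, 1012, WWW$) ⊢ (s2, 012, WWW$) ⊢ (s0, 012, WWWW$) ⊢ (s1, 12, WWWWW$) ⊢ (s2, 2, WWWW$) ⊢ (s0, 2, WWWWW$) ⊢ (s2, ε, WWWWW$) ⊢ (s0, ε, WWWWWW$)
All input consumed in state s0 with stack WWWWWW$.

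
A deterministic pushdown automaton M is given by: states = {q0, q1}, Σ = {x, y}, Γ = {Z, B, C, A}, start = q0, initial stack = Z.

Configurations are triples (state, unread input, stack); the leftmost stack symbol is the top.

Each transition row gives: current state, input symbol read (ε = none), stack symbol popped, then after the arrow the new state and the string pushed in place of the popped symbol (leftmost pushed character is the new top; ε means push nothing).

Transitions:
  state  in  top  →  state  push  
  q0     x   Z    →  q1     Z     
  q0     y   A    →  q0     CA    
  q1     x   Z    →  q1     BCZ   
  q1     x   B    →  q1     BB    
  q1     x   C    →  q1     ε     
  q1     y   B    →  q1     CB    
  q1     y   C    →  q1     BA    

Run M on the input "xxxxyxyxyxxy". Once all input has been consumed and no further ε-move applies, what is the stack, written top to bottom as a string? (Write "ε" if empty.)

CBBBBCZ

(q0, xxxxyxyxyxxy, Z)
  read x, top Z: go to q1, push Z → (q1, xxxyxyxyxxy, Z)
  read x, top Z: go to q1, push BCZ → (q1, xxyxyxyxxy, BCZ)
  read x, top B: go to q1, push BB → (q1, xyxyxyxxy, BBCZ)
  read x, top B: go to q1, push BB → (q1, yxyxyxxy, BBBCZ)
  read y, top B: go to q1, push CB → (q1, xyxyxxy, CBBBCZ)
  read x, top C: go to q1, push ε → (q1, yxyxxy, BBBCZ)
  read y, top B: go to q1, push CB → (q1, xyxxy, CBBBCZ)
  read x, top C: go to q1, push ε → (q1, yxxy, BBBCZ)
  read y, top B: go to q1, push CB → (q1, xxy, CBBBCZ)
  read x, top C: go to q1, push ε → (q1, xy, BBBCZ)
  read x, top B: go to q1, push BB → (q1, y, BBBBCZ)
  read y, top B: go to q1, push CB → (q1, ε, CBBBBCZ)
All input consumed in state q1 with stack CBBBBCZ.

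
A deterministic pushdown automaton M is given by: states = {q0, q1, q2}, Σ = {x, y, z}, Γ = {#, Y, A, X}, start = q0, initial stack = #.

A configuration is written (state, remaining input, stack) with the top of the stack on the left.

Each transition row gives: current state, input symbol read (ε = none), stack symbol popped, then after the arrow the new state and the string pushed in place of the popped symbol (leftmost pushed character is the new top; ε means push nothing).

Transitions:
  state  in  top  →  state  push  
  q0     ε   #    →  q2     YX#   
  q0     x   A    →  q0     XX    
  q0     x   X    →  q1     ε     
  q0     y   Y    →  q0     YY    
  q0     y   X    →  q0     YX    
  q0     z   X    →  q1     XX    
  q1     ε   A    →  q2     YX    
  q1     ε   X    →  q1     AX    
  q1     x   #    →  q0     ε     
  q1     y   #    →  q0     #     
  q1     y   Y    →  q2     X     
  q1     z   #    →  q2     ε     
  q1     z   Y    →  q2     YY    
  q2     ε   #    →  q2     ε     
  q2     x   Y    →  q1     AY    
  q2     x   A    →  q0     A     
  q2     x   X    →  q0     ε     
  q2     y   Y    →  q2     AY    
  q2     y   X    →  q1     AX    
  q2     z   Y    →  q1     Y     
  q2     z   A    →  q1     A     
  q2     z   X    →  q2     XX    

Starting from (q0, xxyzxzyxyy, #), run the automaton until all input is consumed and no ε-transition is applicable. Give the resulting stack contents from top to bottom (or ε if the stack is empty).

YYXYXYXYXYX#

(q0, xxyzxzyxyy, #)
  ε-move, top #: go to q2, push YX# → (q2, xxyzxzyxyy, YX#)
  read x, top Y: go to q1, push AY → (q1, xyzxzyxyy, AYX#)
  ε-move, top A: go to q2, push YX → (q2, xyzxzyxyy, YXYX#)
  read x, top Y: go to q1, push AY → (q1, yzxzyxyy, AYXYX#)
  ε-move, top A: go to q2, push YX → (q2, yzxzyxyy, YXYXYX#)
  read y, top Y: go to q2, push AY → (q2, zxzyxyy, AYXYXYX#)
  read z, top A: go to q1, push A → (q1, xzyxyy, AYXYXYX#)
  ε-move, top A: go to q2, push YX → (q2, xzyxyy, YXYXYXYX#)
  read x, top Y: go to q1, push AY → (q1, zyxyy, AYXYXYXYX#)
  ε-move, top A: go to q2, push YX → (q2, zyxyy, YXYXYXYXYX#)
  read z, top Y: go to q1, push Y → (q1, yxyy, YXYXYXYXYX#)
  read y, top Y: go to q2, push X → (q2, xyy, XXYXYXYXYX#)
  read x, top X: go to q0, push ε → (q0, yy, XYXYXYXYX#)
  read y, top X: go to q0, push YX → (q0, y, YXYXYXYXYX#)
  read y, top Y: go to q0, push YY → (q0, ε, YYXYXYXYXYX#)
All input consumed in state q0 with stack YYXYXYXYXYX#.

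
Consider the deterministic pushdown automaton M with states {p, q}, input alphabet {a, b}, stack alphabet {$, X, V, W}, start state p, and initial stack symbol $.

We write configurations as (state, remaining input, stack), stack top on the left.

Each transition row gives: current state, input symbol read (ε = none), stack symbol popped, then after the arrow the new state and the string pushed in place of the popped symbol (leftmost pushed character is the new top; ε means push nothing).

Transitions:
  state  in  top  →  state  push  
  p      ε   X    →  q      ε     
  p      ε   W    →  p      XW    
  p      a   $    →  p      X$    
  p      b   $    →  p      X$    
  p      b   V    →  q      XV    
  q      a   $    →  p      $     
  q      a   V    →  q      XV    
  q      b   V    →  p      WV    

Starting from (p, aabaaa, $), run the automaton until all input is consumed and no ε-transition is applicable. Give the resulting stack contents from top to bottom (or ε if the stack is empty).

$

(p, aabaaa, $)
  read a, top $: go to p, push X$ → (p, abaaa, X$)
  ε-move, top X: go to q, push ε → (q, abaaa, $)
  read a, top $: go to p, push $ → (p, baaa, $)
  read b, top $: go to p, push X$ → (p, aaa, X$)
  ε-move, top X: go to q, push ε → (q, aaa, $)
  read a, top $: go to p, push $ → (p, aa, $)
  read a, top $: go to p, push X$ → (p, a, X$)
  ε-move, top X: go to q, push ε → (q, a, $)
  read a, top $: go to p, push $ → (p, ε, $)
All input consumed in state p with stack $.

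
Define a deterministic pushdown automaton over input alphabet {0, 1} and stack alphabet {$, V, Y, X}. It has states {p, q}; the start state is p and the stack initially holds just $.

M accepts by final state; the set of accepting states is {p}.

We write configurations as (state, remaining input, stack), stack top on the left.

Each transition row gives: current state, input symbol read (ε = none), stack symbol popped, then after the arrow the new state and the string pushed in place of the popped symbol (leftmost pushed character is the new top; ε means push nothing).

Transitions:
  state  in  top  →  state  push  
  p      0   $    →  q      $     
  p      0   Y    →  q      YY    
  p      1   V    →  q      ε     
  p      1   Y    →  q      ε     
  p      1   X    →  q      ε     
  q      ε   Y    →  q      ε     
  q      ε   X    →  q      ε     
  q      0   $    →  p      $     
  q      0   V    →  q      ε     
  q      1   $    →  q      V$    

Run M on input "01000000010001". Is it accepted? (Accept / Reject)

(p, 01000000010001, $)
  read 0, top $: go to q, push $ → (q, 1000000010001, $)
  read 1, top $: go to q, push V$ → (q, 000000010001, V$)
  read 0, top V: go to q, push ε → (q, 00000010001, $)
  read 0, top $: go to p, push $ → (p, 0000010001, $)
  read 0, top $: go to q, push $ → (q, 000010001, $)
  read 0, top $: go to p, push $ → (p, 00010001, $)
  read 0, top $: go to q, push $ → (q, 0010001, $)
  read 0, top $: go to p, push $ → (p, 010001, $)
  read 0, top $: go to q, push $ → (q, 10001, $)
  read 1, top $: go to q, push V$ → (q, 0001, V$)
  read 0, top V: go to q, push ε → (q, 001, $)
  read 0, top $: go to p, push $ → (p, 01, $)
  read 0, top $: go to q, push $ → (q, 1, $)
  read 1, top $: go to q, push V$ → (q, ε, V$)
All input consumed; state q ∉ F and no further ε-move applies.

Reject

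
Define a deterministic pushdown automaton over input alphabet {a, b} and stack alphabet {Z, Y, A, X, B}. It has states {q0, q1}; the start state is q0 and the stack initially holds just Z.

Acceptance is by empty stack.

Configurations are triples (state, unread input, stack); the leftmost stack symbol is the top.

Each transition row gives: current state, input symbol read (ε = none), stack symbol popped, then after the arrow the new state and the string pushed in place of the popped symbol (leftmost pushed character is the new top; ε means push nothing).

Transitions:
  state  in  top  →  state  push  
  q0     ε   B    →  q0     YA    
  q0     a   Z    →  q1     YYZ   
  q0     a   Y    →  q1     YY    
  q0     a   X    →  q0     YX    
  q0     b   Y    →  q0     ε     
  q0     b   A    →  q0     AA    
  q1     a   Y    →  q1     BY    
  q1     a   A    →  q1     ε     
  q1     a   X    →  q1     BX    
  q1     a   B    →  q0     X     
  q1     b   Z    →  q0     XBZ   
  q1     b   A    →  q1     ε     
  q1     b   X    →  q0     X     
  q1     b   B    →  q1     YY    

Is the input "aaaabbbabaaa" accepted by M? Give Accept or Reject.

(q0, aaaabbbabaaa, Z)
  read a, top Z: go to q1, push YYZ → (q1, aaabbbabaaa, YYZ)
  read a, top Y: go to q1, push BY → (q1, aabbbabaaa, BYYZ)
  read a, top B: go to q0, push X → (q0, abbbabaaa, XYYZ)
  read a, top X: go to q0, push YX → (q0, bbbabaaa, YXYYZ)
  read b, top Y: go to q0, push ε → (q0, bbabaaa, XYYZ)
No transition applies at (q0, bbabaaa, XYYZ); input not fully consumed.

Reject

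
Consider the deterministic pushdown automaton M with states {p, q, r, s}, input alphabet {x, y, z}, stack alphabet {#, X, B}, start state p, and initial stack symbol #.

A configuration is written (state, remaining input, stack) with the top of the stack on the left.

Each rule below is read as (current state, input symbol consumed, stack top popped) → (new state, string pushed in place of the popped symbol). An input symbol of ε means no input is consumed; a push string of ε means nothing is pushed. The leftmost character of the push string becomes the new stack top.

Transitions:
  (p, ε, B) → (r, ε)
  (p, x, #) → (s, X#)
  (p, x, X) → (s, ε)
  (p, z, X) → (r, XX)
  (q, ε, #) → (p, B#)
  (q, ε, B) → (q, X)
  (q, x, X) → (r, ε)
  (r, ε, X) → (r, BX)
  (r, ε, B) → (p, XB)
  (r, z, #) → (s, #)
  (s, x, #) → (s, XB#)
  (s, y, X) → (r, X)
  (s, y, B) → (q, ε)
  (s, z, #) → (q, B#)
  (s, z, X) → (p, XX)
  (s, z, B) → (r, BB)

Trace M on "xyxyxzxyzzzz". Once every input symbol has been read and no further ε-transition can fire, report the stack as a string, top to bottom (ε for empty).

XBXXBXXBXXBXXBXB#

(p, xyxyxzxyzzzz, #)
  read x, top #: go to s, push X# → (s, yxyxzxyzzzz, X#)
  read y, top X: go to r, push X → (r, xyxzxyzzzz, X#)
  ε-move, top X: go to r, push BX → (r, xyxzxyzzzz, BX#)
  ε-move, top B: go to p, push XB → (p, xyxzxyzzzz, XBX#)
  read x, top X: go to s, push ε → (s, yxzxyzzzz, BX#)
  read y, top B: go to q, push ε → (q, xzxyzzzz, X#)
  read x, top X: go to r, push ε → (r, zxyzzzz, #)
  read z, top #: go to s, push # → (s, xyzzzz, #)
  read x, top #: go to s, push XB# → (s, yzzzz, XB#)
  read y, top X: go to r, push X → (r, zzzz, XB#)
  ε-move, top X: go to r, push BX → (r, zzzz, BXB#)
  ε-move, top B: go to p, push XB → (p, zzzz, XBXB#)
  read z, top X: go to r, push XX → (r, zzz, XXBXB#)
  ε-move, top X: go to r, push BX → (r, zzz, BXXBXB#)
  ε-move, top B: go to p, push XB → (p, zzz, XBXXBXB#)
  read z, top X: go to r, push XX → (r, zz, XXBXXBXB#)
  ε-move, top X: go to r, push BX → (r, zz, BXXBXXBXB#)
  ε-move, top B: go to p, push XB → (p, zz, XBXXBXXBXB#)
  read z, top X: go to r, push XX → (r, z, XXBXXBXXBXB#)
  ε-move, top X: go to r, push BX → (r, z, BXXBXXBXXBXB#)
  ε-move, top B: go to p, push XB → (p, z, XBXXBXXBXXBXB#)
  read z, top X: go to r, push XX → (r, ε, XXBXXBXXBXXBXB#)
  ε-move, top X: go to r, push BX → (r, ε, BXXBXXBXXBXXBXB#)
  ε-move, top B: go to p, push XB → (p, ε, XBXXBXXBXXBXXBXB#)
All input consumed in state p with stack XBXXBXXBXXBXXBXB#.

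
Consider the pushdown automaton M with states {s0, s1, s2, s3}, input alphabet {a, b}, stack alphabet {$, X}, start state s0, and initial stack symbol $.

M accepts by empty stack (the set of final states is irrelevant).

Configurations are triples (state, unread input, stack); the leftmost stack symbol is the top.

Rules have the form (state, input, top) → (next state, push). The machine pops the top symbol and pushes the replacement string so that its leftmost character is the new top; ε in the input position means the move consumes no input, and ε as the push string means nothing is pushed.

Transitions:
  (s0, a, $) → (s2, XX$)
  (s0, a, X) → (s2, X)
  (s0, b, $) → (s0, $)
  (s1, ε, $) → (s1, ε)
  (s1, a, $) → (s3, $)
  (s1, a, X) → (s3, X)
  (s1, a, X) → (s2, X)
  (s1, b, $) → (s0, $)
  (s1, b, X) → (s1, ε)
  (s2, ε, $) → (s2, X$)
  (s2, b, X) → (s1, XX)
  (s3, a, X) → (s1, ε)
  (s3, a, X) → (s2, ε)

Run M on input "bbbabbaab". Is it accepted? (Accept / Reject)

One accepting computation: (s0, bbbabbaab, $) ⊢ (s0, bbabbaab, $) ⊢ (s0, babbaab, $) ⊢ (s0, abbaab, $) ⊢ (s2, bbaab, XX$) ⊢ (s1, baab, XXX$) ⊢ (s1, aab, XX$) ⊢ (s3, ab, XX$) ⊢ (s1, b, X$) ⊢ (s1, ε, $) ⊢ (s1, ε, ε)
All input consumed and the stack is empty.

Accept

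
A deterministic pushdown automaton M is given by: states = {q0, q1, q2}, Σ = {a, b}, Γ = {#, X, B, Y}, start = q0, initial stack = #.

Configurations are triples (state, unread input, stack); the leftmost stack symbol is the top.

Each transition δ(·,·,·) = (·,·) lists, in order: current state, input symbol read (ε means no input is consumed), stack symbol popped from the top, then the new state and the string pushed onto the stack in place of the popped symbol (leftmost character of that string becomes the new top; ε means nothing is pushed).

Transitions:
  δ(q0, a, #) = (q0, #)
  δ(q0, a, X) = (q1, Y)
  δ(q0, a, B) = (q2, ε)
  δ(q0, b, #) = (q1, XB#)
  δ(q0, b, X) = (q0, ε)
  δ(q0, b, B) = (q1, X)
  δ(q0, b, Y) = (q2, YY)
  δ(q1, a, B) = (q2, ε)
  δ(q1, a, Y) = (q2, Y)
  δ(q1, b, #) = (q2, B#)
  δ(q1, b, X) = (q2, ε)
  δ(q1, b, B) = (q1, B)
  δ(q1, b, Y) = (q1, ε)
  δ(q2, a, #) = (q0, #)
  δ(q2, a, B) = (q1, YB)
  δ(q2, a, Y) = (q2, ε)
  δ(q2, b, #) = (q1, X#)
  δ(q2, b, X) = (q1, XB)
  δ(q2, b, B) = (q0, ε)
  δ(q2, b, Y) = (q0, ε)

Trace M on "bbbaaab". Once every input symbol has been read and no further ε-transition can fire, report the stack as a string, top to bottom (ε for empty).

(q0, bbbaaab, #)
  read b, top #: go to q1, push XB# → (q1, bbaaab, XB#)
  read b, top X: go to q2, push ε → (q2, baaab, B#)
  read b, top B: go to q0, push ε → (q0, aaab, #)
  read a, top #: go to q0, push # → (q0, aab, #)
  read a, top #: go to q0, push # → (q0, ab, #)
  read a, top #: go to q0, push # → (q0, b, #)
  read b, top #: go to q1, push XB# → (q1, ε, XB#)
All input consumed in state q1 with stack XB#.

XB#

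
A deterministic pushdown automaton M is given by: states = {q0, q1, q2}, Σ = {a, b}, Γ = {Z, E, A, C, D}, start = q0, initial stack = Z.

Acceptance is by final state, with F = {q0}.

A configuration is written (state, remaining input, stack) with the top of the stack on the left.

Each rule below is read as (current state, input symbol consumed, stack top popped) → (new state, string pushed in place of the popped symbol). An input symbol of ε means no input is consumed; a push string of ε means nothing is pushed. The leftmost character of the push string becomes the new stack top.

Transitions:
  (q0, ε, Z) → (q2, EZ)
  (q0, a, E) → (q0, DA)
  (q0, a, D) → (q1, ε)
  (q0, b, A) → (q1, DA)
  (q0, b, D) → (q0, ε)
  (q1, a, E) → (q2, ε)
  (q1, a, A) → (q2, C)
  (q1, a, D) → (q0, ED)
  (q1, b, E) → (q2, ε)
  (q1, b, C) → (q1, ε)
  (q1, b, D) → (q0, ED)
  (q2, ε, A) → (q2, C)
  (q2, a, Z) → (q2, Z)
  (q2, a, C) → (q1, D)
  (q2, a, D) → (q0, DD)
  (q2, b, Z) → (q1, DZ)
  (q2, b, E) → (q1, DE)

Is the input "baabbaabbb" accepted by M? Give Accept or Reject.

(q0, baabbaabbb, Z)
  ε-move, top Z: go to q2, push EZ → (q2, baabbaabbb, EZ)
  read b, top E: go to q1, push DE → (q1, aabbaabbb, DEZ)
  read a, top D: go to q0, push ED → (q0, abbaabbb, EDEZ)
  read a, top E: go to q0, push DA → (q0, bbaabbb, DADEZ)
  read b, top D: go to q0, push ε → (q0, baabbb, ADEZ)
  read b, top A: go to q1, push DA → (q1, aabbb, DADEZ)
  read a, top D: go to q0, push ED → (q0, abbb, EDADEZ)
  read a, top E: go to q0, push DA → (q0, bbb, DADADEZ)
  read b, top D: go to q0, push ε → (q0, bb, ADADEZ)
  read b, top A: go to q1, push DA → (q1, b, DADADEZ)
  read b, top D: go to q0, push ED → (q0, ε, EDADADEZ)
All input consumed; state q0 ∈ F.

Accept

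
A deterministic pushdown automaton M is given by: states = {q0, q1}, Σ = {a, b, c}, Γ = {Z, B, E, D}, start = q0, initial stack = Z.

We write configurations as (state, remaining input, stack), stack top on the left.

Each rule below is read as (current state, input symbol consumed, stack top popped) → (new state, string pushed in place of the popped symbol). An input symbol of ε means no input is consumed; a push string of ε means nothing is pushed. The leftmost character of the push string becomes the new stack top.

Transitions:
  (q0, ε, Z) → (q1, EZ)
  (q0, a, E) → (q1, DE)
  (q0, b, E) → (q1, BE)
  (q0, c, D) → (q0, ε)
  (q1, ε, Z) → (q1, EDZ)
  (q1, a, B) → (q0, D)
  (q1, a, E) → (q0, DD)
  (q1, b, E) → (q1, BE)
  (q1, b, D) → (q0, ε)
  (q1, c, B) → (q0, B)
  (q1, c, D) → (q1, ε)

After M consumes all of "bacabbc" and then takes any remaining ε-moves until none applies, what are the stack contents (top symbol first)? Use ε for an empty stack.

(q0, bacabbc, Z)
  ε-move, top Z: go to q1, push EZ → (q1, bacabbc, EZ)
  read b, top E: go to q1, push BE → (q1, acabbc, BEZ)
  read a, top B: go to q0, push D → (q0, cabbc, DEZ)
  read c, top D: go to q0, push ε → (q0, abbc, EZ)
  read a, top E: go to q1, push DE → (q1, bbc, DEZ)
  read b, top D: go to q0, push ε → (q0, bc, EZ)
  read b, top E: go to q1, push BE → (q1, c, BEZ)
  read c, top B: go to q0, push B → (q0, ε, BEZ)
All input consumed in state q0 with stack BEZ.

BEZ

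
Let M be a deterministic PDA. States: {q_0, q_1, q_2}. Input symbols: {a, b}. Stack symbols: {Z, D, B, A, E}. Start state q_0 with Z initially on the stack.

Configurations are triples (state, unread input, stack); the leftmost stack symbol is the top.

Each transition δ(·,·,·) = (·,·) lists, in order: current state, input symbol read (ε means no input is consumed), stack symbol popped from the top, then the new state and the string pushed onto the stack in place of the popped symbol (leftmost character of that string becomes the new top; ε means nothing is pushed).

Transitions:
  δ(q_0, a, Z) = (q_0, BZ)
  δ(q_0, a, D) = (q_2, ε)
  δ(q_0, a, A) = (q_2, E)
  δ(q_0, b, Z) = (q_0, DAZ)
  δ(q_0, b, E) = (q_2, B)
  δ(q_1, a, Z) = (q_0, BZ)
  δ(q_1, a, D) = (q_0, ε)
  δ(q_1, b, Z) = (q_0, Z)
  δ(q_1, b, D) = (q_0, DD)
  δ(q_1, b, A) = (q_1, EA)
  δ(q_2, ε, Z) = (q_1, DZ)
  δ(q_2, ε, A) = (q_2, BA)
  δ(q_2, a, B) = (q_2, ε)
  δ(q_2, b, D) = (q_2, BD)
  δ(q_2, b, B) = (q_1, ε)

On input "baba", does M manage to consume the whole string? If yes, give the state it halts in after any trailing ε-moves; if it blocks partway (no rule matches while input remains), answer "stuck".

stuck

(q_0, baba, Z)
  read b, top Z: go to q_0, push DAZ → (q_0, aba, DAZ)
  read a, top D: go to q_2, push ε → (q_2, ba, AZ)
  ε-move, top A: go to q_2, push BA → (q_2, ba, BAZ)
  read b, top B: go to q_1, push ε → (q_1, a, AZ)
No transition for (q_1, a, top A); M blocks with input a remaining.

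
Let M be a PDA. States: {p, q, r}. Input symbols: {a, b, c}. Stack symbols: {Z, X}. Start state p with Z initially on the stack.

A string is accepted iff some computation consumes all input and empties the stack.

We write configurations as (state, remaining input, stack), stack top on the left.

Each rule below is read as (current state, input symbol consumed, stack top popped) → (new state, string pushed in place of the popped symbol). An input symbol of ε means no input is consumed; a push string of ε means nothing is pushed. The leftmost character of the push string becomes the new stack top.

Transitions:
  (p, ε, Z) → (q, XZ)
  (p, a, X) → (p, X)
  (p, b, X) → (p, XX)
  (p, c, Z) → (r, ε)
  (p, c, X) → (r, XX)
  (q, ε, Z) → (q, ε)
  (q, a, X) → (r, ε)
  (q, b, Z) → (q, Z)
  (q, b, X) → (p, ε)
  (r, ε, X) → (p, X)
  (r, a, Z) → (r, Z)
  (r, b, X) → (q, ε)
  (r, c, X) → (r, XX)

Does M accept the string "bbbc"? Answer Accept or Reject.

Accept

One accepting computation: (p, bbbc, Z) ⊢ (q, bbbc, XZ) ⊢ (p, bbc, Z) ⊢ (q, bbc, XZ) ⊢ (p, bc, Z) ⊢ (q, bc, XZ) ⊢ (p, c, Z) ⊢ (r, ε, ε)
All input consumed and the stack is empty.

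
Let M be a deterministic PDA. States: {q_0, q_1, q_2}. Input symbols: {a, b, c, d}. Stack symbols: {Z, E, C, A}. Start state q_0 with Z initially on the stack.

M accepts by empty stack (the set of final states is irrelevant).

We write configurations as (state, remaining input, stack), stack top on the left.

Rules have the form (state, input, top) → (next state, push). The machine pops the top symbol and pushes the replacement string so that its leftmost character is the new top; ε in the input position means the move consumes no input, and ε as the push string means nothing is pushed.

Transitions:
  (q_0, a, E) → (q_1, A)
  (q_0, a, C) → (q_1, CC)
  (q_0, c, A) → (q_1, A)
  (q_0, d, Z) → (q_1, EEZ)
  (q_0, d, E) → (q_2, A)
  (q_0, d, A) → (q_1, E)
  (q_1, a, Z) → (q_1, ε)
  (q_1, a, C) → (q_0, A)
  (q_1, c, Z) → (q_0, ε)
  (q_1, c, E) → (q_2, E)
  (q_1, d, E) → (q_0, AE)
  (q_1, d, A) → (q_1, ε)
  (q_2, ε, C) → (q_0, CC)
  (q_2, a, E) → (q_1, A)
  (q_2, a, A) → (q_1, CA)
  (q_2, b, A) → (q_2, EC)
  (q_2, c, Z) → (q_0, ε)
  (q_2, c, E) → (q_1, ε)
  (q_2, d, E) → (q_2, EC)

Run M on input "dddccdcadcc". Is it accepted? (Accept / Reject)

(q_0, dddccdcadcc, Z)
  read d, top Z: go to q_1, push EEZ → (q_1, ddccdcadcc, EEZ)
  read d, top E: go to q_0, push AE → (q_0, dccdcadcc, AEEZ)
  read d, top A: go to q_1, push E → (q_1, ccdcadcc, EEEZ)
  read c, top E: go to q_2, push E → (q_2, cdcadcc, EEEZ)
  read c, top E: go to q_1, push ε → (q_1, dcadcc, EEZ)
  read d, top E: go to q_0, push AE → (q_0, cadcc, AEEZ)
  read c, top A: go to q_1, push A → (q_1, adcc, AEEZ)
No transition applies at (q_1, adcc, AEEZ); input not fully consumed.

Reject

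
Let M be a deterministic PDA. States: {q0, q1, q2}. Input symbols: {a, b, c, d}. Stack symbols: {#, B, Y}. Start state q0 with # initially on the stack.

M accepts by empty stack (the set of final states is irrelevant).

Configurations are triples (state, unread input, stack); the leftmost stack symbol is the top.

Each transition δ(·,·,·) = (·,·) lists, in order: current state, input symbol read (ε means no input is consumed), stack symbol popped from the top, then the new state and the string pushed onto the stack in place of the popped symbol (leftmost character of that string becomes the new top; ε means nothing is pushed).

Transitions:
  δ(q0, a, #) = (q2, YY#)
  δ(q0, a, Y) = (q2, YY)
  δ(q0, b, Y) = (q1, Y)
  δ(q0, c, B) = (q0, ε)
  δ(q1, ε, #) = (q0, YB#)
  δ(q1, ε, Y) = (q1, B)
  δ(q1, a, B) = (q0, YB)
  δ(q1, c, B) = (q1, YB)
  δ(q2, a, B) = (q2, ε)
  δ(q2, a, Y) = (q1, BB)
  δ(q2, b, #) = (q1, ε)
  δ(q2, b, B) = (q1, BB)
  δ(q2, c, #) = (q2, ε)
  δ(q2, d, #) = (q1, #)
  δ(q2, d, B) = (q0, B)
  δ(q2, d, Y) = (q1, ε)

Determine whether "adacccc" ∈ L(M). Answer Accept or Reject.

(q0, adacccc, #) ⊢ (q2, dacccc, YY#) ⊢ (q1, acccc, Y#) ⊢ (q1, acccc, B#) ⊢ (q0, cccc, YB#)
No transition applies at (q0, cccc, YB#); input not fully consumed.

Reject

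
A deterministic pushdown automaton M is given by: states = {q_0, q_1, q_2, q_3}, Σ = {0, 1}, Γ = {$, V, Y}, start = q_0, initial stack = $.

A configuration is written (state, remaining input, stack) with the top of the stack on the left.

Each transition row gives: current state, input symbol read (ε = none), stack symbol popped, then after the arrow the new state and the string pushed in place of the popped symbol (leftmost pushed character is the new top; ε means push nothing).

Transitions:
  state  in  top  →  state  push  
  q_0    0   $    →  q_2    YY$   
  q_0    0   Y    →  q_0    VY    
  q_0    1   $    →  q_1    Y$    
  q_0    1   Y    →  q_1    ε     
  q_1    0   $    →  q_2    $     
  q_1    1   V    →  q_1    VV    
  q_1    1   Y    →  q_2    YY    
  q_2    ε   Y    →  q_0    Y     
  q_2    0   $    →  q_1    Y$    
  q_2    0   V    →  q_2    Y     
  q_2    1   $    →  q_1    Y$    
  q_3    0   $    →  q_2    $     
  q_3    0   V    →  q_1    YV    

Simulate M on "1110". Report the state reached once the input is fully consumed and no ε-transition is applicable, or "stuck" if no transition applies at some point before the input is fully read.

stuck

(q_0, 1110, $)
  read 1, top $: go to q_1, push Y$ → (q_1, 110, Y$)
  read 1, top Y: go to q_2, push YY → (q_2, 10, YY$)
  ε-move, top Y: go to q_0, push Y → (q_0, 10, YY$)
  read 1, top Y: go to q_1, push ε → (q_1, 0, Y$)
No transition for (q_1, 0, top Y); M blocks with input 0 remaining.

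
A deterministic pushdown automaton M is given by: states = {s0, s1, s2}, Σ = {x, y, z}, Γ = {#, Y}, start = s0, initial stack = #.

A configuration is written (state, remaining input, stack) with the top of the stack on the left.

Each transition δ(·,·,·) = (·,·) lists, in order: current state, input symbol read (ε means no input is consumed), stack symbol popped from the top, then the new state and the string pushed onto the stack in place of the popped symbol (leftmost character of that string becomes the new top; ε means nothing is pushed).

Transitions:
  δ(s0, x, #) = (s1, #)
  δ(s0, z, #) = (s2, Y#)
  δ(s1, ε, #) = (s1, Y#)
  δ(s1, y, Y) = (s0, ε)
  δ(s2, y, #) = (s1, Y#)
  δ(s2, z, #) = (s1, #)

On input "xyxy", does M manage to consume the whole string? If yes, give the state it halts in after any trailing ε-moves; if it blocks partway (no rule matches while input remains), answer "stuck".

(s0, xyxy, #)
  read x, top #: go to s1, push # → (s1, yxy, #)
  ε-move, top #: go to s1, push Y# → (s1, yxy, Y#)
  read y, top Y: go to s0, push ε → (s0, xy, #)
  read x, top #: go to s1, push # → (s1, y, #)
  ε-move, top #: go to s1, push Y# → (s1, y, Y#)
  read y, top Y: go to s0, push ε → (s0, ε, #)
All input consumed; M is in state s0.

s0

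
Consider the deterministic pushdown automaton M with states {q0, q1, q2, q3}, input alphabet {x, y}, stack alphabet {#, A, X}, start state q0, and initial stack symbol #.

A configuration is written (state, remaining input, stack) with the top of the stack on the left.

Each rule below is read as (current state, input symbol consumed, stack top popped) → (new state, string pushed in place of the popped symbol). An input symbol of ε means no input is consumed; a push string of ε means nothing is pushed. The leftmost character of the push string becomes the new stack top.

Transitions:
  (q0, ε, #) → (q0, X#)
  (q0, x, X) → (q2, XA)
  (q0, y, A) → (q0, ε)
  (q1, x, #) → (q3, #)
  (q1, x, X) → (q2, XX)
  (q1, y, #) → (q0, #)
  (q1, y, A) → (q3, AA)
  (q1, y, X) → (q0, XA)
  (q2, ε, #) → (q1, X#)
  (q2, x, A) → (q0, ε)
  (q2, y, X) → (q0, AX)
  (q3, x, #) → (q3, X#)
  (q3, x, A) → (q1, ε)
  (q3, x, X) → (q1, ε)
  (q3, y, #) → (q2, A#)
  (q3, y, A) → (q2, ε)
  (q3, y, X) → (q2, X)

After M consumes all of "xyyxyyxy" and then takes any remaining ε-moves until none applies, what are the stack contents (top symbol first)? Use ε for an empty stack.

AXAAA#

(q0, xyyxyyxy, #)
  ε-move, top #: go to q0, push X# → (q0, xyyxyyxy, X#)
  read x, top X: go to q2, push XA → (q2, yyxyyxy, XA#)
  read y, top X: go to q0, push AX → (q0, yxyyxy, AXA#)
  read y, top A: go to q0, push ε → (q0, xyyxy, XA#)
  read x, top X: go to q2, push XA → (q2, yyxy, XAA#)
  read y, top X: go to q0, push AX → (q0, yxy, AXAA#)
  read y, top A: go to q0, push ε → (q0, xy, XAA#)
  read x, top X: go to q2, push XA → (q2, y, XAAA#)
  read y, top X: go to q0, push AX → (q0, ε, AXAAA#)
All input consumed in state q0 with stack AXAAA#.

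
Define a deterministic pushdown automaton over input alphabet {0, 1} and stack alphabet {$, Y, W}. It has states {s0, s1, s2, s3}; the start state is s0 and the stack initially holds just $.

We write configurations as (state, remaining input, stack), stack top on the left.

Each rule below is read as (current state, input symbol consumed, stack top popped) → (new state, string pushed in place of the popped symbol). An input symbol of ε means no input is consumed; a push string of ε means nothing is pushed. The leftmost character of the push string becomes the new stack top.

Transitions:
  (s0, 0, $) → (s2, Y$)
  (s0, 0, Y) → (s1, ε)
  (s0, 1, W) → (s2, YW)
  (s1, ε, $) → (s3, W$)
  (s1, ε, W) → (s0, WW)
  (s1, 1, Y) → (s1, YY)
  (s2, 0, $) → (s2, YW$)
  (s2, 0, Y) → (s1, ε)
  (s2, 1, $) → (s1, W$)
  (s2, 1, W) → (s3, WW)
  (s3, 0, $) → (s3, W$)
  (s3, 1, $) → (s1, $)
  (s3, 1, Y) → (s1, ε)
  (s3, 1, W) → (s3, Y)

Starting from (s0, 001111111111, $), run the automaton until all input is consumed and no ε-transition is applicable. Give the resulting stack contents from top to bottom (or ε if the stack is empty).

(s0, 001111111111, $) ⊢ (s2, 01111111111, Y$) ⊢ (s1, 1111111111, $) ⊢ (s3, 1111111111, W$) ⊢ (s3, 111111111, Y$) ⊢ (s1, 11111111, $) ⊢ (s3, 11111111, W$) ⊢ (s3, 1111111, Y$) ⊢ (s1, 111111, $) ⊢ (s3, 111111, W$) ⊢ (s3, 11111, Y$) ⊢ (s1, 1111, $) ⊢ (s3, 1111, W$) ⊢ (s3, 111, Y$) ⊢ (s1, 11, $) ⊢ (s3, 11, W$) ⊢ (s3, 1, Y$) ⊢ (s1, ε, $) ⊢ (s3, ε, W$)
All input consumed in state s3 with stack W$.

W$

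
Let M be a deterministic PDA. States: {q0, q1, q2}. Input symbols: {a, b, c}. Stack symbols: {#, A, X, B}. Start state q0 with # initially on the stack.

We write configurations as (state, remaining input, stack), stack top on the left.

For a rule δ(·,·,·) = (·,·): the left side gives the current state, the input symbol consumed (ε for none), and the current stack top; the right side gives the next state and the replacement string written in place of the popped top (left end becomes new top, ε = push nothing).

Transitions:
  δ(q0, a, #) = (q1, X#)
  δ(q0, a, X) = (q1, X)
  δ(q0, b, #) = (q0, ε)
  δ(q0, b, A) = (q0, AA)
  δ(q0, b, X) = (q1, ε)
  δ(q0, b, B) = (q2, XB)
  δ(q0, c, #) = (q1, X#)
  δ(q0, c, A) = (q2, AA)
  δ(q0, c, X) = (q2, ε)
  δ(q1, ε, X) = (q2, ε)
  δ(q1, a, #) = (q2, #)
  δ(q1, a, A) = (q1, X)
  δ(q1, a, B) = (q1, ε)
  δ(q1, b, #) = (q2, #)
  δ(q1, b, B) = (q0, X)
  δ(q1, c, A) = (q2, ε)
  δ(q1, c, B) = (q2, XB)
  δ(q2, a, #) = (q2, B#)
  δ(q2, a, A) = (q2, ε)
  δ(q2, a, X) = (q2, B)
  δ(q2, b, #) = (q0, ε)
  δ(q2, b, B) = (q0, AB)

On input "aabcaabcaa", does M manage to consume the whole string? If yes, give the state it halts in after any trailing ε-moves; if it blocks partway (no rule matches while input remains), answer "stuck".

q2

(q0, aabcaabcaa, #)
  read a, top #: go to q1, push X# → (q1, abcaabcaa, X#)
  ε-move, top X: go to q2, push ε → (q2, abcaabcaa, #)
  read a, top #: go to q2, push B# → (q2, bcaabcaa, B#)
  read b, top B: go to q0, push AB → (q0, caabcaa, AB#)
  read c, top A: go to q2, push AA → (q2, aabcaa, AAB#)
  read a, top A: go to q2, push ε → (q2, abcaa, AB#)
  read a, top A: go to q2, push ε → (q2, bcaa, B#)
  read b, top B: go to q0, push AB → (q0, caa, AB#)
  read c, top A: go to q2, push AA → (q2, aa, AAB#)
  read a, top A: go to q2, push ε → (q2, a, AB#)
  read a, top A: go to q2, push ε → (q2, ε, B#)
All input consumed; M is in state q2.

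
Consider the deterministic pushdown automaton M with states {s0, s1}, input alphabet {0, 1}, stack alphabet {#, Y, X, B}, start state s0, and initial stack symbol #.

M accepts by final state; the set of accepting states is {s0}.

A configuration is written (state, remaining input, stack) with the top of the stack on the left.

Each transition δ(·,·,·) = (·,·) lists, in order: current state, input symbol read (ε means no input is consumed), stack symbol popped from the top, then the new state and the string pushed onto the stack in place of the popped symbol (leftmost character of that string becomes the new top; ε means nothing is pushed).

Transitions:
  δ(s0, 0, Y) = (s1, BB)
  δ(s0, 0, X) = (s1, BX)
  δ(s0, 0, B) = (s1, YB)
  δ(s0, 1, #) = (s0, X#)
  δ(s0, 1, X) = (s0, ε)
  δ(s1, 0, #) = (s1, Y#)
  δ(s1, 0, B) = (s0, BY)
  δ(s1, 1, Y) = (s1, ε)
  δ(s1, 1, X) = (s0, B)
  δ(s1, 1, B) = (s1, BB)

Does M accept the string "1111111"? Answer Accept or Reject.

Accept

(s0, 1111111, #)
  read 1, top #: go to s0, push X# → (s0, 111111, X#)
  read 1, top X: go to s0, push ε → (s0, 11111, #)
  read 1, top #: go to s0, push X# → (s0, 1111, X#)
  read 1, top X: go to s0, push ε → (s0, 111, #)
  read 1, top #: go to s0, push X# → (s0, 11, X#)
  read 1, top X: go to s0, push ε → (s0, 1, #)
  read 1, top #: go to s0, push X# → (s0, ε, X#)
All input consumed; state s0 ∈ F.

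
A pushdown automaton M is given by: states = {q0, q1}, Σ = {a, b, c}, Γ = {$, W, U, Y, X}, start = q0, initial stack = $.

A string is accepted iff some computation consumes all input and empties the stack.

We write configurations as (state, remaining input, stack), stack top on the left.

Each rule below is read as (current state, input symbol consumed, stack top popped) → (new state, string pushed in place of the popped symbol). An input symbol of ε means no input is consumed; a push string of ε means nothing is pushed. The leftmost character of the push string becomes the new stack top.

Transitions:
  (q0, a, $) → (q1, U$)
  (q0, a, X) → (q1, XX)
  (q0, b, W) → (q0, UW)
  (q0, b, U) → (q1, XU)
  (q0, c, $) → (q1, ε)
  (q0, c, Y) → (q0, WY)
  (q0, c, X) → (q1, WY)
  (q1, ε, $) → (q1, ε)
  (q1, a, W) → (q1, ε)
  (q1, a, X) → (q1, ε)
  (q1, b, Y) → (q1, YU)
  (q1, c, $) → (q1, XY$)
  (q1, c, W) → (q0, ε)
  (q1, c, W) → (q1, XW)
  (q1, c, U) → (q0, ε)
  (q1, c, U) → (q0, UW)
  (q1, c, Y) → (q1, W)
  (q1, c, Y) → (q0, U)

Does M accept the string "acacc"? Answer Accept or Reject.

Accept

One accepting computation: (q0, acacc, $) ⊢ (q1, cacc, U$) ⊢ (q0, acc, $) ⊢ (q1, cc, U$) ⊢ (q0, c, $) ⊢ (q1, ε, ε)
All input consumed and the stack is empty.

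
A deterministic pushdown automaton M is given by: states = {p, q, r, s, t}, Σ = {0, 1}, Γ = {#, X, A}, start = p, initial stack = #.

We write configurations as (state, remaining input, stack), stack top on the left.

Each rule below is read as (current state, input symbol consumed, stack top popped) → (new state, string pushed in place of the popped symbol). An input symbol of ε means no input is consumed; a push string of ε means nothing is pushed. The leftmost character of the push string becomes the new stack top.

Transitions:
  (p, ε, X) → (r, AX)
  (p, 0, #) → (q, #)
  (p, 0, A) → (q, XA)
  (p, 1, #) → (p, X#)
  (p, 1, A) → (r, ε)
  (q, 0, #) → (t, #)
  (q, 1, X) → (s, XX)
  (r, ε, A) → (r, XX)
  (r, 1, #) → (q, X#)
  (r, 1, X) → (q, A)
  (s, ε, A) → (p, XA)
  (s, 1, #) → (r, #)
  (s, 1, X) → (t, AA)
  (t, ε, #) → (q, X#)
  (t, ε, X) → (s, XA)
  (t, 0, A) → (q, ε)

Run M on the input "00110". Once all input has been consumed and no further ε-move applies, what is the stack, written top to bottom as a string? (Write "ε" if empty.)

AX#

(p, 00110, #) ⊢ (q, 0110, #) ⊢ (t, 110, #) ⊢ (q, 110, X#) ⊢ (s, 10, XX#) ⊢ (t, 0, AAX#) ⊢ (q, ε, AX#)
All input consumed in state q with stack AX#.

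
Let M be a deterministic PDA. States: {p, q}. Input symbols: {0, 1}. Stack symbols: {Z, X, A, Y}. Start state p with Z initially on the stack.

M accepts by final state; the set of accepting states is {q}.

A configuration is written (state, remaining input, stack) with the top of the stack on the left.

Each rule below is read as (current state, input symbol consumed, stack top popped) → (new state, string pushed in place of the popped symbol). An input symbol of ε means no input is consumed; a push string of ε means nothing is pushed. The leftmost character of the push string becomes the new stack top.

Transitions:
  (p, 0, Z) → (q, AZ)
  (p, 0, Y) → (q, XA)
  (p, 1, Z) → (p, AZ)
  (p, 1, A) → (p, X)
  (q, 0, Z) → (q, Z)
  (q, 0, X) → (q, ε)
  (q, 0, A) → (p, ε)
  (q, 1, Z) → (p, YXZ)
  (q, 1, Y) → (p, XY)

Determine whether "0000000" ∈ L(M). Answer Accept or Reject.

(p, 0000000, Z)
  read 0, top Z: go to q, push AZ → (q, 000000, AZ)
  read 0, top A: go to p, push ε → (p, 00000, Z)
  read 0, top Z: go to q, push AZ → (q, 0000, AZ)
  read 0, top A: go to p, push ε → (p, 000, Z)
  read 0, top Z: go to q, push AZ → (q, 00, AZ)
  read 0, top A: go to p, push ε → (p, 0, Z)
  read 0, top Z: go to q, push AZ → (q, ε, AZ)
All input consumed; state q ∈ F.

Accept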